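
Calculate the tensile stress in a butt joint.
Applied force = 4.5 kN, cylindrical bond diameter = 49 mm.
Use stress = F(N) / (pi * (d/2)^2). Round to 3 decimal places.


A = pi * 24.5^2 = 1885.7410 mm^2
sigma = 4500.0 / 1885.7410 = 2.386 MPa

2.386


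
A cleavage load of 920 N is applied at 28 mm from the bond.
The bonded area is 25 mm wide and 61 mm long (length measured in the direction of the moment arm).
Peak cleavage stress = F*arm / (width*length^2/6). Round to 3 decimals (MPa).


Moment = 920 * 28 = 25760 N*mm
Section modulus = 25 * 3721 / 6 = 93025 / 6 mm^3
Stress = 25760 / (93025 / 6) = 154560 / 93025
= 1.661 MPa

1.661


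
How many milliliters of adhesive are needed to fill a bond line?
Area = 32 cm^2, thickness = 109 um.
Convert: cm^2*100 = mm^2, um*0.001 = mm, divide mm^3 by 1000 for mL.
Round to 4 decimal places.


= (32 * 100) * (109 * 0.001) / 1000
= 0.3488 mL

0.3488


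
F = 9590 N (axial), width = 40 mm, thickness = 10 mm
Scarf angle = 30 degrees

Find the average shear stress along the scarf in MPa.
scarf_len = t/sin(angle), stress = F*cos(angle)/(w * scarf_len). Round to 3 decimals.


scarf_len = 10/sin(30 deg) = 20.0000
cos(30 deg) = 0.866025
stress = 9590*0.866025/(40*20.0000) = 10.381 MPa

10.381


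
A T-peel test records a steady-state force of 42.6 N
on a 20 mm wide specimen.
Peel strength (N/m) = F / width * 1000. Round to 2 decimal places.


Peel strength = 42.6 / 20 * 1000
= 2130.00 N/m

2130.00


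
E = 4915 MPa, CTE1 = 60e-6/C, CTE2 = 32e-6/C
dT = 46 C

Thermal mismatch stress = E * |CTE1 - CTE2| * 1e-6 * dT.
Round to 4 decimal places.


= 4915 * 28e-6 * 46
= 6.3305 MPa

6.3305


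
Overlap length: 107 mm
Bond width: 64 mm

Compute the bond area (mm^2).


Bond area = 107 * 64 = 6848 mm^2

6848


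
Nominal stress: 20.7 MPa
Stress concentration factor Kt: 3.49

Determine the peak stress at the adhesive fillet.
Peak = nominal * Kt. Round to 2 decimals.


Peak stress = 20.7 * 3.49
= 72.24 MPa

72.24


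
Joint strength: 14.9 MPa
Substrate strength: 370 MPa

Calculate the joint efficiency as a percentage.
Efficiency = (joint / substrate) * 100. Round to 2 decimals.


Efficiency = (14.9 / 370) * 100 = 4.03%

4.03


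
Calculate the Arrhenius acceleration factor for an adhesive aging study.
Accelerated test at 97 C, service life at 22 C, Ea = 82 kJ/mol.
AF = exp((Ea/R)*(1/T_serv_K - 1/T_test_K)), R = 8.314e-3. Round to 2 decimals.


T_test = 370.15 K, T_serv = 295.15 K
Ea/R = 82 / 0.008314 = 9862.88
AF = exp(9862.88 * (1/295.15 - 1/370.15))
= 872.07

872.07


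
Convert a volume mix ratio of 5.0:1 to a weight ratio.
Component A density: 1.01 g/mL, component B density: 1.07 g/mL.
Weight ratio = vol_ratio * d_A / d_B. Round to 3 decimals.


= 5.0 * 1.01 / 1.07 = 4.720

4.720


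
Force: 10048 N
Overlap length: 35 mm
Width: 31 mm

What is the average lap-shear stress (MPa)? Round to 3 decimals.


Average shear stress = F / (overlap * width)
= 10048 / (35 * 31)
= 9.261 MPa

9.261


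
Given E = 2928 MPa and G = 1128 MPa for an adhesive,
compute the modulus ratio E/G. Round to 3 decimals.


E/G ratio = 2928 / 1128 = 2.596

2.596


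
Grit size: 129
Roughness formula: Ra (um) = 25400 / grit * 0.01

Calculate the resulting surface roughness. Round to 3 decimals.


Ra = 25400 / 129 * 0.01
= 1.969 um

1.969


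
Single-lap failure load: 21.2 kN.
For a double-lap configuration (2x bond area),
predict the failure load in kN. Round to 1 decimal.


Failure load = 21.2 * 2 = 42.4 kN

42.4


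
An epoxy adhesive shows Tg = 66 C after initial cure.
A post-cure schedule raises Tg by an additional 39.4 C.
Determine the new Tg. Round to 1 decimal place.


New Tg = 66 + 39.4
= 105.4 C

105.4


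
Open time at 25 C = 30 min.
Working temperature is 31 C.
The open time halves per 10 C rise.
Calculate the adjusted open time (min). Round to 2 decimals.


factor = 2^((31 - 25) / 10) = 1.5157
ot = 30 / 1.5157 = 19.79 min

19.79


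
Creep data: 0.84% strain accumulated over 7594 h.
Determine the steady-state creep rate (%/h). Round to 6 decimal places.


Rate = 0.84 / 7594 = 0.000111 %/h

0.000111


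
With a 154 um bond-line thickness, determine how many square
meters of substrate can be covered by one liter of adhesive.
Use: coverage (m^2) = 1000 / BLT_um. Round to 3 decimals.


Coverage = 1000 / 154 = 6.494 m^2

6.494


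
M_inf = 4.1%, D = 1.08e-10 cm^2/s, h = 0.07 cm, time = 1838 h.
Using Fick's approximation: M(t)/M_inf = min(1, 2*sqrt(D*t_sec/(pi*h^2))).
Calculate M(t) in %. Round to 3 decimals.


t = 6616800 s
ratio = min(1, 2*sqrt(1.08e-10*6616800/(pi*0.0049)))
= 0.430916
M(t) = 4.1 * 0.430916 = 1.767%

1.767


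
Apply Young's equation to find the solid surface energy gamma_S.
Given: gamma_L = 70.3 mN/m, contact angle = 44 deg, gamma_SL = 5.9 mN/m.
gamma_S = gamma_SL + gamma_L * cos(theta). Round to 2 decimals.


theta_rad = 44 * pi/180 = 0.767945
gamma_S = 5.9 + 70.3 * cos(0.767945)
= 56.47 mN/m

56.47


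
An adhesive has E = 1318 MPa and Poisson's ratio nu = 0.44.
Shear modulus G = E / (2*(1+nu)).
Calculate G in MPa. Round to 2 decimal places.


G = 1318 / (2*(1+0.44))
= 1318 / 2.88
= 457.64 MPa

457.64


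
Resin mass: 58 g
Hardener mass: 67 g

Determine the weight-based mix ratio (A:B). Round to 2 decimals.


Ratio = 58 / 67 = 0.87

0.87


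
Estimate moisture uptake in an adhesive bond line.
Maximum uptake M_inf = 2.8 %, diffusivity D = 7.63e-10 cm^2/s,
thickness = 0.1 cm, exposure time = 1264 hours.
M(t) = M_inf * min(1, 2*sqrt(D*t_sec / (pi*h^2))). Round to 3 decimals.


Convert time: 1264 h = 4550400 s
ratio = min(1, 2*sqrt(7.63e-10*4550400/(pi*0.1^2)))
= 0.664878
M(t) = 2.8 * 0.664878 = 1.862%

1.862


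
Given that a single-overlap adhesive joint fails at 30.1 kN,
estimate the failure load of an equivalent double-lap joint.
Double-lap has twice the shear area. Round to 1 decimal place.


Double-lap factor = 2
Expected load = 30.1 * 2 = 60.2 kN

60.2


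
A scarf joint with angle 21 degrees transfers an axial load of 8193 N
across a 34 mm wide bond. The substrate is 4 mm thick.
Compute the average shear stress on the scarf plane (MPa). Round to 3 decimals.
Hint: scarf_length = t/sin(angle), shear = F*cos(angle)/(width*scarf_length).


scarf_length = 4 / sin(21 deg) = 11.1617 mm
cos(21 deg) = 0.933580
shear stress = 8193 * 0.933580 / (34 * 11.1617)
= 20.155 MPa

20.155


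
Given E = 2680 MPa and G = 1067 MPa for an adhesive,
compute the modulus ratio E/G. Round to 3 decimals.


E/G ratio = 2680 / 1067 = 2.512

2.512


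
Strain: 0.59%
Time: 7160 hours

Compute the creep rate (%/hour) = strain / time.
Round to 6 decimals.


Creep rate = 0.59 / 7160
= 0.000082 %/h

0.000082


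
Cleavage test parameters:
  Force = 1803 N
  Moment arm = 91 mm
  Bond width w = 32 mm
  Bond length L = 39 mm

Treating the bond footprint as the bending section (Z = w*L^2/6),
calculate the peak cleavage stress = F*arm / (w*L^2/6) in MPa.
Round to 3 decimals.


M = 1803 * 91 = 164073 N*mm
Z = 32 * 39^2 / 6 = 48672 / 6 mm^3
sigma = M / Z = 6 * 164073 / 48672 = 984438 / 48672
= 20.226 MPa

20.226


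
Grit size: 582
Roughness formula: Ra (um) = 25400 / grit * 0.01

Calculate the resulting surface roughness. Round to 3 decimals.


Ra = 25400 / 582 * 0.01
= 0.436 um

0.436


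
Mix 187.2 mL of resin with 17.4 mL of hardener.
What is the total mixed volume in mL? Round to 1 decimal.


Total = 187.2 + 17.4 = 204.6 mL

204.6


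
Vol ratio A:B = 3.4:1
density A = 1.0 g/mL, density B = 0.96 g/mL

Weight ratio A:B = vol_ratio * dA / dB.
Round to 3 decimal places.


Weight ratio = 3.4 * 1.0 / 0.96
= 3.542

3.542


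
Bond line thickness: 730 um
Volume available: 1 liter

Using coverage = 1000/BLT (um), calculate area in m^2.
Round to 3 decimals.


1 L = 1e6 mm^3, thickness = 730 um = 0.73 mm
Area = 1e6 / 0.73 mm^2 = (1e6 / 0.73) / 1e6 m^2 = 1000 / 730 m^2
= 1.370 m^2

1.370


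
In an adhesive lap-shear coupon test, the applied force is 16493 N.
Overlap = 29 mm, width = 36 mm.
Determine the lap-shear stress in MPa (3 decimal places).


stress = F / (overlap * width)
= 16493 / (29 * 36)
= 15.798 MPa

15.798


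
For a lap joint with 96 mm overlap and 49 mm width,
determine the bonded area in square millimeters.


Area = 96 * 49 = 4704 mm^2

4704


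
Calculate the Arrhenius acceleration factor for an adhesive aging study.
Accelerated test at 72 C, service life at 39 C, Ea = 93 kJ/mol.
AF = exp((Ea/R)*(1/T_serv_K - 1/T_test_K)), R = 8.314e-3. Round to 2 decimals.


T_test = 345.15 K, T_serv = 312.15 K
Ea/R = 93 / 0.008314 = 11185.95
AF = exp(11185.95 * (1/312.15 - 1/345.15))
= 30.76

30.76


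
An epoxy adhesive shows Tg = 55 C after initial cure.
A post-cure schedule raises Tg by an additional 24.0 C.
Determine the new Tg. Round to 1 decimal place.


New Tg = 55 + 24.0
= 79.0 C

79.0


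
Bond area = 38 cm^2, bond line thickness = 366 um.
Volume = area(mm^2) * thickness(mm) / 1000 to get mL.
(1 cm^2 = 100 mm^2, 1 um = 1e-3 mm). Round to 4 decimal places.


area_mm2 = 38 * 100 = 3800
blt_mm = 366 * 1e-3 = 0.366
vol_mm3 = 3800 * 0.366 = 1390.8
vol_mL = 1390.8 / 1000 = 1.3908 mL

1.3908


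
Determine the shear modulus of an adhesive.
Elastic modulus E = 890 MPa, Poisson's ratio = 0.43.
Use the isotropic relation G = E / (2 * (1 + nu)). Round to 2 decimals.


G = 890 / (2*(1+0.43)) = 890 / 2.86
= 311.19 MPa

311.19


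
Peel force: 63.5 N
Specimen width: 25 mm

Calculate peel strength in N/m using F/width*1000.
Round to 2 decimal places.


Peel strength = 63.5 / 25 * 1000 = 2540.00 N/m

2540.00


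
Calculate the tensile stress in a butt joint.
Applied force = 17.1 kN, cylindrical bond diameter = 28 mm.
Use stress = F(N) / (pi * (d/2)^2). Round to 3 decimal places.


A = pi * 14.0^2 = 615.7522 mm^2
sigma = 17100.0 / 615.7522 = 27.771 MPa

27.771


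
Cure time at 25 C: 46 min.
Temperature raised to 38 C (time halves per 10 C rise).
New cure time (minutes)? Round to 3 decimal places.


Acceleration factor = 2^(13/10) = 2.4623
New time = 46 / 2.4623 = 18.682 min

18.682


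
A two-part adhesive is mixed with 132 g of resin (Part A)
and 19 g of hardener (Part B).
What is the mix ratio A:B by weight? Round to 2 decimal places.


Mix ratio = mass_A / mass_B
= 132 / 19
= 6.95

6.95


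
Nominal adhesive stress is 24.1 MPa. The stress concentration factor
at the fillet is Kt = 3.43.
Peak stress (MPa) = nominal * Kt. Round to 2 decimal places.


Peak = 24.1 * 3.43 = 82.66 MPa

82.66


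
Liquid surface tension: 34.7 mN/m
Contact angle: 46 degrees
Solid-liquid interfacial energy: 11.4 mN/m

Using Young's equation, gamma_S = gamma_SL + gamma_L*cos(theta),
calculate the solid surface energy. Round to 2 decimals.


gamma_S = 11.4 + 34.7 * cos(46)
= 35.50 mN/m

35.50


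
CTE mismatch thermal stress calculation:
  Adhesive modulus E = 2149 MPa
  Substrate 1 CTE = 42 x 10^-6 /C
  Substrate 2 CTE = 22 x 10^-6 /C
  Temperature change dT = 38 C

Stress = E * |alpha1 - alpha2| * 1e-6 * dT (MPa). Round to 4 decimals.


delta_alpha = |42 - 22| = 20 x 10^-6/C
Stress = 2149 * 20e-6 * 38
= 1.6332 MPa

1.6332


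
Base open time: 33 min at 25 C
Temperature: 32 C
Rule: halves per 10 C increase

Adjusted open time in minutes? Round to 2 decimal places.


Acceleration = 2^((32-25)/10) = 1.6245
Open time = 33 / 1.6245 = 20.31 min

20.31


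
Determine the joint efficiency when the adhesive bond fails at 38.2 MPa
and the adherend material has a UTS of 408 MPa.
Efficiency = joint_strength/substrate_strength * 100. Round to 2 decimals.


Joint efficiency = 38.2 / 408 * 100
= 9.36%

9.36


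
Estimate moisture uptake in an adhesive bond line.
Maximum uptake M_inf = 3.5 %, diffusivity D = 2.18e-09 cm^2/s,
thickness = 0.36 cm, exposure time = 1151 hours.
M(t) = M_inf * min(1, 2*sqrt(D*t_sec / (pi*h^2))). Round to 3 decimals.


Convert time: 1151 h = 4143600 s
ratio = min(1, 2*sqrt(2.18e-09*4143600/(pi*0.36^2)))
= 0.297899
M(t) = 3.5 * 0.297899 = 1.043%

1.043


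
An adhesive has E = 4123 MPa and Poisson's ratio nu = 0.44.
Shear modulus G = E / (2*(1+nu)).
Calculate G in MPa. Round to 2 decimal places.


G = 4123 / (2*(1+0.44))
= 4123 / 2.88
= 1431.60 MPa

1431.60


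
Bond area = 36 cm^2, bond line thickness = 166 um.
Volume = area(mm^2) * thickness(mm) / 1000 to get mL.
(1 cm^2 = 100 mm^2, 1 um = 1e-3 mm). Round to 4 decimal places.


area_mm2 = 36 * 100 = 3600
blt_mm = 166 * 1e-3 = 0.166
vol_mm3 = 3600 * 0.166 = 597.6
vol_mL = 597.6 / 1000 = 0.5976 mL

0.5976


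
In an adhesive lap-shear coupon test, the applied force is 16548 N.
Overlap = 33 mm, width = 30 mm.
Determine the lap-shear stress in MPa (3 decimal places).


stress = F / (overlap * width)
= 16548 / (33 * 30)
= 16.715 MPa

16.715


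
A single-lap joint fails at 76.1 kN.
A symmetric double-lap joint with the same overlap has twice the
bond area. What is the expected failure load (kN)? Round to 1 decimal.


Double-lap load = 2 * 76.1 = 152.2 kN

152.2


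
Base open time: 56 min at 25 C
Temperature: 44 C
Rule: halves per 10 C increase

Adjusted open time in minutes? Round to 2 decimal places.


Acceleration = 2^((44-25)/10) = 3.7321
Open time = 56 / 3.7321 = 15.00 min

15.00


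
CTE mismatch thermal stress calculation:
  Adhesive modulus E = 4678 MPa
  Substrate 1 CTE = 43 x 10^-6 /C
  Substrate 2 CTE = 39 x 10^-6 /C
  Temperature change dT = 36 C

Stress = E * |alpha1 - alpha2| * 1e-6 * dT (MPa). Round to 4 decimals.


delta_alpha = |43 - 39| = 4 x 10^-6/C
Stress = 4678 * 4e-6 * 36
= 0.6736 MPa

0.6736


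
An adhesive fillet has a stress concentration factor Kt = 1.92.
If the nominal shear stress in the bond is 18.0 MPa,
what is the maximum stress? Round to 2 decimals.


Max stress = 18.0 * 1.92 = 34.56 MPa

34.56


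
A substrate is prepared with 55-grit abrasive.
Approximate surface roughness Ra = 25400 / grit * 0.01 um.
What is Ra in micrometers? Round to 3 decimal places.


Ra = 25400 / 55 * 0.01 = 4.618 um

4.618


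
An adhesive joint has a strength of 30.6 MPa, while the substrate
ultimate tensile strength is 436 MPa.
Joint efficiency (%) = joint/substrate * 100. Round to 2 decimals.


Efficiency = 30.6 / 436 * 100
= 7.02%

7.02


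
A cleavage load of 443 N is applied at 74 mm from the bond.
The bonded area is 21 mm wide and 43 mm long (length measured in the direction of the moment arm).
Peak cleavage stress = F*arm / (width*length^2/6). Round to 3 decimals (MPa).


Moment = 443 * 74 = 32782 N*mm
Section modulus = 21 * 1849 / 6 = 38829 / 6 mm^3
Stress = 32782 / (38829 / 6) = 196692 / 38829
= 5.066 MPa

5.066


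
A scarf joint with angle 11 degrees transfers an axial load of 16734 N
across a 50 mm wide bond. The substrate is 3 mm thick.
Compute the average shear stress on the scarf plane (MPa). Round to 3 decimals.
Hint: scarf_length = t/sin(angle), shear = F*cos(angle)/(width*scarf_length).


scarf_length = 3 / sin(11 deg) = 15.7225 mm
cos(11 deg) = 0.981627
shear stress = 16734 * 0.981627 / (50 * 15.7225)
= 20.896 MPa

20.896


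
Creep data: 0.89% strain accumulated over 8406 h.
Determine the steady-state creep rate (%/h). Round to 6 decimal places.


Rate = 0.89 / 8406 = 0.000106 %/h

0.000106


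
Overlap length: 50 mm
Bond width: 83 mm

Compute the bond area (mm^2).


Bond area = 50 * 83 = 4150 mm^2

4150


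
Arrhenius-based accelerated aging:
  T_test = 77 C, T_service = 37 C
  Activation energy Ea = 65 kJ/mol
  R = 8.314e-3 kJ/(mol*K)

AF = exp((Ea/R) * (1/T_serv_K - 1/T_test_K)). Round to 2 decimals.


T_test_K = 350.15, T_serv_K = 310.15
AF = exp((65/8.314e-3) * (1/310.15 - 1/350.15))
= 17.81

17.81


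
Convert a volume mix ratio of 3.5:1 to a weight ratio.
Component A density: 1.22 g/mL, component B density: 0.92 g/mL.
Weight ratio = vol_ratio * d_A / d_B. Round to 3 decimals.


= 3.5 * 1.22 / 0.92 = 4.641

4.641


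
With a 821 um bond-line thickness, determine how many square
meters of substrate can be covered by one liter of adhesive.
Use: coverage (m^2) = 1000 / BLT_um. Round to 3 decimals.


Coverage = 1000 / 821 = 1.218 m^2

1.218


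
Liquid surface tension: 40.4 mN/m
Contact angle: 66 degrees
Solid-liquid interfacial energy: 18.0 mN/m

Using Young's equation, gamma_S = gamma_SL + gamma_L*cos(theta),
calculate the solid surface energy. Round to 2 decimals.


gamma_S = 18.0 + 40.4 * cos(66)
= 34.43 mN/m

34.43


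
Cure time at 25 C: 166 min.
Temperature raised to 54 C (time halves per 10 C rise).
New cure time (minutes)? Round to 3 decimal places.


Acceleration factor = 2^(29/10) = 7.4643
New time = 166 / 7.4643 = 22.239 min

22.239


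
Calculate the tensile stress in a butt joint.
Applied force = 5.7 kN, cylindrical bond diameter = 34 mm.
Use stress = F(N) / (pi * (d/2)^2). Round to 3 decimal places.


A = pi * 17.0^2 = 907.9203 mm^2
sigma = 5700.0 / 907.9203 = 6.278 MPa

6.278


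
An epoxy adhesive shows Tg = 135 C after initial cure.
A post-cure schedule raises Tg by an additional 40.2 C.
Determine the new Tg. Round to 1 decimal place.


New Tg = 135 + 40.2
= 175.2 C

175.2


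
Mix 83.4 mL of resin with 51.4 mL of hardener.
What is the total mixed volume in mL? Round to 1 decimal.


Total = 83.4 + 51.4 = 134.8 mL

134.8


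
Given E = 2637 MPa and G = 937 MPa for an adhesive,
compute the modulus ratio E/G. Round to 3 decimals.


E/G ratio = 2637 / 937 = 2.814

2.814


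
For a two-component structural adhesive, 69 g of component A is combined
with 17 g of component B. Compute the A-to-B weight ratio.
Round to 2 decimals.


Weight ratio A:B = 69 / 17
= 4.06

4.06


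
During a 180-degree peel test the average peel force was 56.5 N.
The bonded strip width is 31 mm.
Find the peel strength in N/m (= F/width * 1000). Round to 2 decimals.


Peel strength = F/width * 1000
= 56.5 / 31 * 1000
= 1822.58 N/m

1822.58


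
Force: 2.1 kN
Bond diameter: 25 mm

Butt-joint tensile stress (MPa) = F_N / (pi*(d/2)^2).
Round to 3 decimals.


F_N = 2.1 * 1000 = 2100.0 N
A = pi*(12.5)^2 = 490.8739 mm^2
stress = 2100.0 / 490.8739 = 4.278 MPa

4.278


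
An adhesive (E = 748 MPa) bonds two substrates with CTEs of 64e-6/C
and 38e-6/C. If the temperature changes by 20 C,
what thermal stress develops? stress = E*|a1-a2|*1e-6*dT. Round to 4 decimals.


Stress = 748 * |64 - 38| * 1e-6 * 20
= 0.3890 MPa

0.3890


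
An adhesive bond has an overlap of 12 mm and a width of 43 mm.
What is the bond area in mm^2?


Bond area = overlap * width
= 12 * 43
= 516 mm^2

516


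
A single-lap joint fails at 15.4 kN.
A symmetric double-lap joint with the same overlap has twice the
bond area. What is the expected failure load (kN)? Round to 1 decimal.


Double-lap load = 2 * 15.4 = 30.8 kN

30.8


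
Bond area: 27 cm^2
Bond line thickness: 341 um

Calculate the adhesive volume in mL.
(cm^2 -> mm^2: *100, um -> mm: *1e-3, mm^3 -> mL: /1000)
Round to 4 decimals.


V = 27*100 * 341*1e-3 / 1000
= 0.9207 mL

0.9207


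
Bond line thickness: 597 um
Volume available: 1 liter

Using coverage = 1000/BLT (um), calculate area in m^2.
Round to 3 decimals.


1 L = 1e6 mm^3, thickness = 597 um = 0.597 mm
Area = 1e6 / 0.597 mm^2 = (1e6 / 0.597) / 1e6 m^2 = 1000 / 597 m^2
= 1.675 m^2

1.675


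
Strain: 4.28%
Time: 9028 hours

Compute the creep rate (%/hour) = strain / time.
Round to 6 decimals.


Creep rate = 4.28 / 9028
= 0.000474 %/h

0.000474


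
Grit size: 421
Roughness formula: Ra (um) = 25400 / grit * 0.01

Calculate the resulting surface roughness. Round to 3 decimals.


Ra = 25400 / 421 * 0.01
= 0.603 um

0.603


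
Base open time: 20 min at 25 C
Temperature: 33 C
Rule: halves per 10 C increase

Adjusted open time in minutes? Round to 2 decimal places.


Acceleration = 2^((33-25)/10) = 1.7411
Open time = 20 / 1.7411 = 11.49 min

11.49


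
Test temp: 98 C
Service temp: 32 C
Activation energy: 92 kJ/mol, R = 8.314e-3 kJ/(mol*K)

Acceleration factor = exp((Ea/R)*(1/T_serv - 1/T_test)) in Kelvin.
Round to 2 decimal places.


AF = exp((92/0.008314)*(1/305.15 - 1/371.15))
= 631.76

631.76


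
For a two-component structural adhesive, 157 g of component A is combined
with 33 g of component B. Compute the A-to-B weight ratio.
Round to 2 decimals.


Weight ratio A:B = 157 / 33
= 4.76

4.76


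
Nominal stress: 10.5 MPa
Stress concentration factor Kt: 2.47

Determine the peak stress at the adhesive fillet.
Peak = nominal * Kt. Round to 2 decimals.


Peak stress = 10.5 * 2.47
= 25.94 MPa

25.94


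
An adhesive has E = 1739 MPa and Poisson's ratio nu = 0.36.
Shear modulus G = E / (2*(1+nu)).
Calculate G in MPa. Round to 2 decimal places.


G = 1739 / (2*(1+0.36))
= 1739 / 2.72
= 639.34 MPa

639.34


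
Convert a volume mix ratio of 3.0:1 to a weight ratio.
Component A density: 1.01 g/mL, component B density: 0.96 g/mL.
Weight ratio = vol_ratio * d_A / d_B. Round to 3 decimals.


= 3.0 * 1.01 / 0.96 = 3.156

3.156


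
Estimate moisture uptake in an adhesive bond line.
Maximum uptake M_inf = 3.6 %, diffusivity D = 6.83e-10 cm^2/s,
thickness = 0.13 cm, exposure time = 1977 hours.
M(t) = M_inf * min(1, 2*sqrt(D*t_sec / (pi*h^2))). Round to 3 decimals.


Convert time: 1977 h = 7117200 s
ratio = min(1, 2*sqrt(6.83e-10*7117200/(pi*0.13^2)))
= 0.605169
M(t) = 3.6 * 0.605169 = 2.179%

2.179


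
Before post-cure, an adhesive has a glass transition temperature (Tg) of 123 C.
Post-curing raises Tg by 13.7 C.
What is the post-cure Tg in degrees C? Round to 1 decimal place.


Tg_post = Tg_base + delta_Tg
= 123 + 13.7
= 136.7 C

136.7


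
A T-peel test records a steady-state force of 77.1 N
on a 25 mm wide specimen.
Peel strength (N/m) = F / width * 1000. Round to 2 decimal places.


Peel strength = 77.1 / 25 * 1000
= 3084.00 N/m

3084.00


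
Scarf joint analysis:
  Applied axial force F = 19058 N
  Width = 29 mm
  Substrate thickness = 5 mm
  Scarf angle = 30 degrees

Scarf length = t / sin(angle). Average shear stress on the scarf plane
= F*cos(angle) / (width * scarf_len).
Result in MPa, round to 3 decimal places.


Scarf length = 5 / sin(30 deg) = 10.0000 mm
cos(30 deg) = 0.866025
Shear = 19058 * 0.866025 / (29 * 10.0000)
= 56.913 MPa

56.913


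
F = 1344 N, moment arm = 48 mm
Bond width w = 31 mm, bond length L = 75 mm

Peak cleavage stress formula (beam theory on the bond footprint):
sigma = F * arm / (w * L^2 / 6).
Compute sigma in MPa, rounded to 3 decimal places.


sigma = (1344 * 48) / (31 * 5625 / 6)
= 64512 * 6 / 174375
= 387072 / 174375
= 2.220 MPa

2.220


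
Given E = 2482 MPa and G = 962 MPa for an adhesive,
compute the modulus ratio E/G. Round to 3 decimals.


E/G ratio = 2482 / 962 = 2.580

2.580


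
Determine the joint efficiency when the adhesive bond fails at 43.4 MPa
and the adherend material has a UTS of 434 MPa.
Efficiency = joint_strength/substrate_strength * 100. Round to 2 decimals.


Joint efficiency = 43.4 / 434 * 100
= 10.00%

10.00


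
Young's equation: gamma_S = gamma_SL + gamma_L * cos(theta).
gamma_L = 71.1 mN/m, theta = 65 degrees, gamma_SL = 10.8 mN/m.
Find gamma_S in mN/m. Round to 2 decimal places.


cos(65 deg) = 0.422618
gamma_S = 10.8 + 71.1 * 0.422618
= 40.85 mN/m

40.85


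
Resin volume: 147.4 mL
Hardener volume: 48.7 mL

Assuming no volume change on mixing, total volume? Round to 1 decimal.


V_total = 147.4 + 48.7 = 196.1 mL

196.1


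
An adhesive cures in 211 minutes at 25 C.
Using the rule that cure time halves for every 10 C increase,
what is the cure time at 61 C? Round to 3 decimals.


Factor = 2^((61 - 25) / 10) = 12.1257
Cure time = 211 / 12.1257
= 17.401 minutes

17.401


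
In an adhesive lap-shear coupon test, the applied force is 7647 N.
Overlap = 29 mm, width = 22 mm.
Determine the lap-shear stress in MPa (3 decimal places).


stress = F / (overlap * width)
= 7647 / (29 * 22)
= 11.986 MPa

11.986


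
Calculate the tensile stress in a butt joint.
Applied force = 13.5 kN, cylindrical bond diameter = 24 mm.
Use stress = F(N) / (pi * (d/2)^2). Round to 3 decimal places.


A = pi * 12.0^2 = 452.3893 mm^2
sigma = 13500.0 / 452.3893 = 29.842 MPa

29.842


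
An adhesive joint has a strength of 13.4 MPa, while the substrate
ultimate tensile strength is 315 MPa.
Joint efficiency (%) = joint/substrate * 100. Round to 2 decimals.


Efficiency = 13.4 / 315 * 100
= 4.25%

4.25


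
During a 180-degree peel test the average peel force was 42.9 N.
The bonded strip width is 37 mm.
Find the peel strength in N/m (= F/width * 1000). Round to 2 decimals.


Peel strength = F/width * 1000
= 42.9 / 37 * 1000
= 1159.46 N/m

1159.46


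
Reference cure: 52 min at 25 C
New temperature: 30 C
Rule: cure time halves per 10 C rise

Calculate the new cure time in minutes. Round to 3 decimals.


factor = 2^((30-25)/10) = 1.4142
t_new = 52 / 1.4142 = 36.770 min

36.770


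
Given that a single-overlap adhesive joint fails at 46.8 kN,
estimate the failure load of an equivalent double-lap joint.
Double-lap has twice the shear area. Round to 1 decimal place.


Double-lap factor = 2
Expected load = 46.8 * 2 = 93.6 kN

93.6


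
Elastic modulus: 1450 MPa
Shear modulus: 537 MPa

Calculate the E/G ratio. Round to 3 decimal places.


E / G = 1450 / 537 = 2.700

2.700


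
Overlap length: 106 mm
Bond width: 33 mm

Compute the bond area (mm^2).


Bond area = 106 * 33 = 3498 mm^2

3498


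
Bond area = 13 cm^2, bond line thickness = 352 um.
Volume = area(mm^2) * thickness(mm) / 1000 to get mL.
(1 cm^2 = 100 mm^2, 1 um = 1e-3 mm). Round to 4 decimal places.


area_mm2 = 13 * 100 = 1300
blt_mm = 352 * 1e-3 = 0.352
vol_mm3 = 1300 * 0.352 = 457.6
vol_mL = 457.6 / 1000 = 0.4576 mL

0.4576


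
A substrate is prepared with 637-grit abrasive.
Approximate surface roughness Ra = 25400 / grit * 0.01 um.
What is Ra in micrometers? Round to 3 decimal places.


Ra = 25400 / 637 * 0.01 = 0.399 um

0.399


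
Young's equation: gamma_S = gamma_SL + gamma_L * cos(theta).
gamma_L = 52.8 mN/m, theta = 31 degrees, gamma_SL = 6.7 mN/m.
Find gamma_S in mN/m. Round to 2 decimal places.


cos(31 deg) = 0.857167
gamma_S = 6.7 + 52.8 * 0.857167
= 51.96 mN/m

51.96


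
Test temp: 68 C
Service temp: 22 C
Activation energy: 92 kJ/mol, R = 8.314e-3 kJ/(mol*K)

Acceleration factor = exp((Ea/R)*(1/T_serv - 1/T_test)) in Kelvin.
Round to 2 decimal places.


AF = exp((92/0.008314)*(1/295.15 - 1/341.15))
= 156.85

156.85


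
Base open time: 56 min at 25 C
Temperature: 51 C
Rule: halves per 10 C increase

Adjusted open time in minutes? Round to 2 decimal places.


Acceleration = 2^((51-25)/10) = 6.0629
Open time = 56 / 6.0629 = 9.24 min

9.24


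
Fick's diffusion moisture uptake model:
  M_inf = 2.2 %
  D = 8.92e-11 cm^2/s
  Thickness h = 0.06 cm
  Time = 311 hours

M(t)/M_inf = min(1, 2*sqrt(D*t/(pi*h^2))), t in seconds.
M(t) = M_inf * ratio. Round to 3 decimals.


t_sec = 311 * 3600 = 1119600
ratio = 2*sqrt(8.92e-11*1119600/(pi*0.06^2))
= min(1, 0.187939)
= 0.187939
M(t) = 2.2 * 0.187939 = 0.413 %

0.413


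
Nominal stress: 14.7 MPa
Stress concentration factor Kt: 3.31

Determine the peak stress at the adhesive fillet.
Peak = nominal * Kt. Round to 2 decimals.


Peak stress = 14.7 * 3.31
= 48.66 MPa

48.66


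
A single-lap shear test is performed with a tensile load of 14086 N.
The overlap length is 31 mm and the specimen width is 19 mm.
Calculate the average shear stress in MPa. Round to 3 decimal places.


Shear stress = F / (overlap * width)
= 14086 / (31 * 19)
= 14086 / 589
= 23.915 MPa

23.915


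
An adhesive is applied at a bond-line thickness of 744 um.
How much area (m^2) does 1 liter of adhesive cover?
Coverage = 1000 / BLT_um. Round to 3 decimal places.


Coverage = 1000 / 744 = 1.344 m^2

1.344


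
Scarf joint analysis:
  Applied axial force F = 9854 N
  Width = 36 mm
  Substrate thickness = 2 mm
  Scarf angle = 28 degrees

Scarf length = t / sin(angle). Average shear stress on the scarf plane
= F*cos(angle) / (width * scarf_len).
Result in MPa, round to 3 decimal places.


Scarf length = 2 / sin(28 deg) = 4.2601 mm
cos(28 deg) = 0.882948
Shear = 9854 * 0.882948 / (36 * 4.2601)
= 56.732 MPa

56.732


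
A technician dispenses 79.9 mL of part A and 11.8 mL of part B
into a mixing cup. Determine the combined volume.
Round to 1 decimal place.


Combined volume = 79.9 + 11.8
= 91.7 mL

91.7


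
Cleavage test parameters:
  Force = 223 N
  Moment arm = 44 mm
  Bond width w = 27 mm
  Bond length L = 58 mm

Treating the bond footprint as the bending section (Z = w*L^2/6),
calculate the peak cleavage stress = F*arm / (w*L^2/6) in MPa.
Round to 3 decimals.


M = 223 * 44 = 9812 N*mm
Z = 27 * 58^2 / 6 = 90828 / 6 mm^3
sigma = M / Z = 6 * 9812 / 90828 = 58872 / 90828
= 0.648 MPa

0.648


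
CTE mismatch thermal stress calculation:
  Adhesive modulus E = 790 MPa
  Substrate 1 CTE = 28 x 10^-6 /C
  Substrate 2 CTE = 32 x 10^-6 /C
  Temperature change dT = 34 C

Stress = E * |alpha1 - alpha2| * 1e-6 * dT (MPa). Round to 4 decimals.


delta_alpha = |28 - 32| = 4 x 10^-6/C
Stress = 790 * 4e-6 * 34
= 0.1074 MPa

0.1074


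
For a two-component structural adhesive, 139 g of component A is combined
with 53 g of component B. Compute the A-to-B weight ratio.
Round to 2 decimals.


Weight ratio A:B = 139 / 53
= 2.62

2.62


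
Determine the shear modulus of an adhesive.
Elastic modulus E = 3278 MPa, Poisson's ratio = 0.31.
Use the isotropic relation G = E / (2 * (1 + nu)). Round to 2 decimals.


G = 3278 / (2*(1+0.31)) = 3278 / 2.62
= 1251.15 MPa

1251.15


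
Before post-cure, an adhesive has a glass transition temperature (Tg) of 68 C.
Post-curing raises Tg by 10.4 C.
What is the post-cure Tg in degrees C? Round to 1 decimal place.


Tg_post = Tg_base + delta_Tg
= 68 + 10.4
= 78.4 C

78.4


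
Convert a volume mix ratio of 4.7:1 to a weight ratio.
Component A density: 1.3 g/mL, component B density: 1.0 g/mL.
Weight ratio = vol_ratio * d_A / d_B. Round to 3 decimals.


= 4.7 * 1.3 / 1.0 = 6.110

6.110


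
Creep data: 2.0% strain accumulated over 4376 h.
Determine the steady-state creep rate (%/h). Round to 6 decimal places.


Rate = 2.0 / 4376 = 0.000457 %/h

0.000457


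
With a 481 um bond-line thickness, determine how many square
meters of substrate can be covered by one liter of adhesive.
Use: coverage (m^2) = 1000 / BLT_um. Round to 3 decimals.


Coverage = 1000 / 481 = 2.079 m^2

2.079


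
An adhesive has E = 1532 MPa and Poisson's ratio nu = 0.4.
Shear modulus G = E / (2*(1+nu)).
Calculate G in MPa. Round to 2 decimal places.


G = 1532 / (2*(1+0.4))
= 1532 / 2.80
= 547.14 MPa

547.14


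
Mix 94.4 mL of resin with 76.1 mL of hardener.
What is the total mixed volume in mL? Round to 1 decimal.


Total = 94.4 + 76.1 = 170.5 mL

170.5


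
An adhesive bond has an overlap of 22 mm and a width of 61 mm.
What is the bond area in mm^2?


Bond area = overlap * width
= 22 * 61
= 1342 mm^2

1342


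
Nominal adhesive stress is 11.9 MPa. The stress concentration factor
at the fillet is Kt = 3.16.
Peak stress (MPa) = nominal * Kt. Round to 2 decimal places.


Peak = 11.9 * 3.16 = 37.60 MPa

37.60


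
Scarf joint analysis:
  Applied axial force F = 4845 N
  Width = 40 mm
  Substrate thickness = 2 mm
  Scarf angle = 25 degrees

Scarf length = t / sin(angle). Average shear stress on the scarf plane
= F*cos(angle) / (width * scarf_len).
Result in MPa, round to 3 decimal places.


Scarf length = 2 / sin(25 deg) = 4.7324 mm
cos(25 deg) = 0.906308
Shear = 4845 * 0.906308 / (40 * 4.7324)
= 23.197 MPa

23.197


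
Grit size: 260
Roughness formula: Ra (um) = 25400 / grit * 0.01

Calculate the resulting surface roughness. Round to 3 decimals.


Ra = 25400 / 260 * 0.01
= 0.977 um

0.977


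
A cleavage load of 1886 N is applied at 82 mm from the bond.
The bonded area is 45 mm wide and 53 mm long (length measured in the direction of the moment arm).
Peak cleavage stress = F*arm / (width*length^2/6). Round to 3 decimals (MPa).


Moment = 1886 * 82 = 154652 N*mm
Section modulus = 45 * 2809 / 6 = 126405 / 6 mm^3
Stress = 154652 / (126405 / 6) = 927912 / 126405
= 7.341 MPa

7.341


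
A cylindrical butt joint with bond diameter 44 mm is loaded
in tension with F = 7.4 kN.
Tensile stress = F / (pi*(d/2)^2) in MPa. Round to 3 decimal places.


Area = pi * (44/2)^2 = 1520.5308 mm^2
Stress = 7.4*1000 / 1520.5308
= 4.867 MPa

4.867


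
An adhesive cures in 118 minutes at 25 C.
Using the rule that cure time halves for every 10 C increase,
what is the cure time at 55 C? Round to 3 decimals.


Factor = 2^((55 - 25) / 10) = 8.0000
Cure time = 118 / 8.0000
= 14.750 minutes

14.750


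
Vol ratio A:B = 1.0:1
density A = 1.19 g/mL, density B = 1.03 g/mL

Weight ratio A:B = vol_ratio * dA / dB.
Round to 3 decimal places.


Weight ratio = 1.0 * 1.19 / 1.03
= 1.155

1.155


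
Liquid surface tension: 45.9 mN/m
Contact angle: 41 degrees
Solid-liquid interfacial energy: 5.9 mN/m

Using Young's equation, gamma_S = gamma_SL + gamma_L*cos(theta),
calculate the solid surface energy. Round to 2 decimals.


gamma_S = 5.9 + 45.9 * cos(41)
= 40.54 mN/m

40.54


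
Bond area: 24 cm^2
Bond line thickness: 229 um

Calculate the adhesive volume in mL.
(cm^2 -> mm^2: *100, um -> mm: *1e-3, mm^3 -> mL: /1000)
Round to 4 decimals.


V = 24*100 * 229*1e-3 / 1000
= 0.5496 mL

0.5496


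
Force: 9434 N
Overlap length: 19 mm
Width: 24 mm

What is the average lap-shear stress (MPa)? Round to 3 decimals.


Average shear stress = F / (overlap * width)
= 9434 / (19 * 24)
= 20.689 MPa

20.689


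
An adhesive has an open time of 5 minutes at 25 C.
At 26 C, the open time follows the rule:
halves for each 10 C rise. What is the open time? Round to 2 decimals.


Factor = 2^((26-25)/10) = 1.0718
Open time = 5 / 1.0718 = 4.67 min

4.67


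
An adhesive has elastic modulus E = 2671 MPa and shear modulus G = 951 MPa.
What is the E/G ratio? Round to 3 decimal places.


E/G = 2671 / 951 = 2.809

2.809


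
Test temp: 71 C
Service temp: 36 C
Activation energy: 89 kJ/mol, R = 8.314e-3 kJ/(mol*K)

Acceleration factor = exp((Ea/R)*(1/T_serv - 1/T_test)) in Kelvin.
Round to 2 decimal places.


AF = exp((89/0.008314)*(1/309.15 - 1/344.15))
= 33.84

33.84


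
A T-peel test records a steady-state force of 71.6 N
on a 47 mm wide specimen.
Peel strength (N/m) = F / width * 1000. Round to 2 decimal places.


Peel strength = 71.6 / 47 * 1000
= 1523.40 N/m

1523.40


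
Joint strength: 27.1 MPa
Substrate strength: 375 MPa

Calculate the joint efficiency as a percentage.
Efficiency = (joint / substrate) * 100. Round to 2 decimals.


Efficiency = (27.1 / 375) * 100 = 7.23%

7.23


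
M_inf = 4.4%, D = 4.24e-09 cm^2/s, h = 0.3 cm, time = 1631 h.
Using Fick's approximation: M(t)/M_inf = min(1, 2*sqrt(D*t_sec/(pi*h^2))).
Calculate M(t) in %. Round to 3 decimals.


t = 5871600 s
ratio = min(1, 2*sqrt(4.24e-09*5871600/(pi*0.0900)))
= 0.593465
M(t) = 4.4 * 0.593465 = 2.611%

2.611


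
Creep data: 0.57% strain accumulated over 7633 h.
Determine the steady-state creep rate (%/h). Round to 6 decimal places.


Rate = 0.57 / 7633 = 0.000075 %/h

0.000075


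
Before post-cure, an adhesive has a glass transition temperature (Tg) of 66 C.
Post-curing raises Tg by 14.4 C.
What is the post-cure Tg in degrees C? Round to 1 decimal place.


Tg_post = Tg_base + delta_Tg
= 66 + 14.4
= 80.4 C

80.4


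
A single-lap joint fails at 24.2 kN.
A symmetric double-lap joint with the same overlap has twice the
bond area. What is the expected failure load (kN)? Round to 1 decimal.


Double-lap load = 2 * 24.2 = 48.4 kN

48.4


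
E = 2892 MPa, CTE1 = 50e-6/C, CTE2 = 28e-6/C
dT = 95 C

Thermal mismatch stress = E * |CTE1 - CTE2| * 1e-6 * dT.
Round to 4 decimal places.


= 2892 * 22e-6 * 95
= 6.0443 MPa

6.0443


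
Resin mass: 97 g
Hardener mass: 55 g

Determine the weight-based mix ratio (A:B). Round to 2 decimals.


Ratio = 97 / 55 = 1.76

1.76


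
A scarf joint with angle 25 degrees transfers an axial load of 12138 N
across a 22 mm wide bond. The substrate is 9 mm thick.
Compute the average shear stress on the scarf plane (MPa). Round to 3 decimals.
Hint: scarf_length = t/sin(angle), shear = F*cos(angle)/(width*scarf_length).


scarf_length = 9 / sin(25 deg) = 21.2958 mm
cos(25 deg) = 0.906308
shear stress = 12138 * 0.906308 / (22 * 21.2958)
= 23.480 MPa

23.480


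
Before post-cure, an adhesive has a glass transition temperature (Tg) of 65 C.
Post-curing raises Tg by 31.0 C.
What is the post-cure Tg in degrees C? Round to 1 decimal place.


Tg_post = Tg_base + delta_Tg
= 65 + 31.0
= 96.0 C

96.0


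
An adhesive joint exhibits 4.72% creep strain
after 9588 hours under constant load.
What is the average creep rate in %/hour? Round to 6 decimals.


Creep rate = strain / time
= 4.72 / 9588
= 0.000492 %/h

0.000492


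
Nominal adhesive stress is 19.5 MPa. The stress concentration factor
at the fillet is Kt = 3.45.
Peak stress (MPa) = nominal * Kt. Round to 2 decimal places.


Peak = 19.5 * 3.45 = 67.28 MPa

67.28


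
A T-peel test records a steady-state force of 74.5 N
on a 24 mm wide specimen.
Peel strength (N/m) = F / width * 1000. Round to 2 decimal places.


Peel strength = 74.5 / 24 * 1000
= 3104.17 N/m

3104.17


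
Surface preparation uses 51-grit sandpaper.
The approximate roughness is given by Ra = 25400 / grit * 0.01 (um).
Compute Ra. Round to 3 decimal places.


Ra = 25400 / 51 * 0.01
= 254 / 51
= 4.980 um

4.980


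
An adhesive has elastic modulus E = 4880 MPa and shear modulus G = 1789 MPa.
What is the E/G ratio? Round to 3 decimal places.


E/G = 4880 / 1789 = 2.728

2.728


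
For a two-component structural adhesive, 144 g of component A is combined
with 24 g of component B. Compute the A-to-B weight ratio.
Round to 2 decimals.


Weight ratio A:B = 144 / 24
= 6.00

6.00


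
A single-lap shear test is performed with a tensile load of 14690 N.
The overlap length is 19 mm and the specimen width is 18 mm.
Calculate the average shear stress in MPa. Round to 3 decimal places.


Shear stress = F / (overlap * width)
= 14690 / (19 * 18)
= 14690 / 342
= 42.953 MPa

42.953


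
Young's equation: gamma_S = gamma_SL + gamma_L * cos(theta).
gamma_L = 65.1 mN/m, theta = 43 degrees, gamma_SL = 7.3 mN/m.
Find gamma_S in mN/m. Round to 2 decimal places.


cos(43 deg) = 0.731354
gamma_S = 7.3 + 65.1 * 0.731354
= 54.91 mN/m

54.91


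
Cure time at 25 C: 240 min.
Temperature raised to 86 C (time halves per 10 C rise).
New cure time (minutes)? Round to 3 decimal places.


Acceleration factor = 2^(61/10) = 68.5935
New time = 240 / 68.5935 = 3.499 min

3.499


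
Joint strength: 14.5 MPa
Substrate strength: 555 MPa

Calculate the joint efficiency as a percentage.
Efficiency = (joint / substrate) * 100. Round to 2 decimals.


Efficiency = (14.5 / 555) * 100 = 2.61%

2.61


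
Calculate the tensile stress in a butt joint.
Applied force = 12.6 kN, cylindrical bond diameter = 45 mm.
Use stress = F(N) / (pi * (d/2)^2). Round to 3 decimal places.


A = pi * 22.5^2 = 1590.4313 mm^2
sigma = 12600.0 / 1590.4313 = 7.922 MPa

7.922


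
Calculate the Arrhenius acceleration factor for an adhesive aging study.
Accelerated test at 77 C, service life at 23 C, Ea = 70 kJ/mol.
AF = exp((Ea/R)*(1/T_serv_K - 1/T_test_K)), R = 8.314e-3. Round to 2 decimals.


T_test = 350.15 K, T_serv = 296.15 K
Ea/R = 70 / 0.008314 = 8419.53
AF = exp(8419.53 * (1/296.15 - 1/350.15))
= 80.19

80.19
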